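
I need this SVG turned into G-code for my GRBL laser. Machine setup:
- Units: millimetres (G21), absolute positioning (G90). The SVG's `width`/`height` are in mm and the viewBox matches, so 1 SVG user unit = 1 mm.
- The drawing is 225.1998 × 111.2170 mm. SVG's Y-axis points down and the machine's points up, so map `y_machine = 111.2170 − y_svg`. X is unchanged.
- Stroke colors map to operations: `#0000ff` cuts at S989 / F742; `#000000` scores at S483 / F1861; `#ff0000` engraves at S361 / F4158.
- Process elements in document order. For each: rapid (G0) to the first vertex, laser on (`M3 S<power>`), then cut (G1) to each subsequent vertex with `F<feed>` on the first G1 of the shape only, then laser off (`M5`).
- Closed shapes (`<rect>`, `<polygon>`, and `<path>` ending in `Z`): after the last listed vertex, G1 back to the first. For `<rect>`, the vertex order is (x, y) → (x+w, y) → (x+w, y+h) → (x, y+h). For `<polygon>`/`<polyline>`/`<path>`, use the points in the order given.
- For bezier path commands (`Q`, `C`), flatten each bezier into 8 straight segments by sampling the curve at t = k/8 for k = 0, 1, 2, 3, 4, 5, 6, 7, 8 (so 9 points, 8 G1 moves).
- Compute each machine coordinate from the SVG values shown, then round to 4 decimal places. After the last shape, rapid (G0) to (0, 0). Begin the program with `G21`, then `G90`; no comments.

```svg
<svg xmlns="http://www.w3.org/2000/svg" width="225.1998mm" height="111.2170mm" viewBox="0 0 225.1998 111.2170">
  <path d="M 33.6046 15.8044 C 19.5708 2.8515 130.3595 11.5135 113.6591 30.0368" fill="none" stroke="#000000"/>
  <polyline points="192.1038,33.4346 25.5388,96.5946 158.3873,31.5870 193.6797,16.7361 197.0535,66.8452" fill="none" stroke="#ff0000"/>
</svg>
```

1 u = 1 mm; y_m = 111.2170 − y.

[1] `<path>` cubic bezier, #000000→score S483 F1861: (33.6046,95.4126) → (33.7002,99.2797) → (42.5411,101.2581) → (57.1706,101.4856) → (74.6318,100.1000) → (91.9681,97.2389) → (106.2226,93.0400) → (114.4385,87.6412) → (113.6591,81.1802)

[2] `<polyline>` open polyline, #ff0000→engrave S361 F4158: (192.1038,77.7824) → (25.5388,14.6224) → (158.3873,79.6300) → (193.6797,94.4809) → (197.0535,44.3718)

G21
G90
G0 X33.6046 Y95.4126
M3 S483
G1 X33.7002 Y99.2797 F1861
G1 X42.5411 Y101.2581
G1 X57.1706 Y101.4856
G1 X74.6318 Y100.1000
G1 X91.9681 Y97.2389
G1 X106.2226 Y93.0400
G1 X114.4385 Y87.6412
G1 X113.6591 Y81.1802
M5
G0 X192.1038 Y77.7824
M3 S361
G1 X25.5388 Y14.6224 F4158
G1 X158.3873 Y79.6300
G1 X193.6797 Y94.4809
G1 X197.0535 Y44.3718
M5
G0 X0.0000 Y0.0000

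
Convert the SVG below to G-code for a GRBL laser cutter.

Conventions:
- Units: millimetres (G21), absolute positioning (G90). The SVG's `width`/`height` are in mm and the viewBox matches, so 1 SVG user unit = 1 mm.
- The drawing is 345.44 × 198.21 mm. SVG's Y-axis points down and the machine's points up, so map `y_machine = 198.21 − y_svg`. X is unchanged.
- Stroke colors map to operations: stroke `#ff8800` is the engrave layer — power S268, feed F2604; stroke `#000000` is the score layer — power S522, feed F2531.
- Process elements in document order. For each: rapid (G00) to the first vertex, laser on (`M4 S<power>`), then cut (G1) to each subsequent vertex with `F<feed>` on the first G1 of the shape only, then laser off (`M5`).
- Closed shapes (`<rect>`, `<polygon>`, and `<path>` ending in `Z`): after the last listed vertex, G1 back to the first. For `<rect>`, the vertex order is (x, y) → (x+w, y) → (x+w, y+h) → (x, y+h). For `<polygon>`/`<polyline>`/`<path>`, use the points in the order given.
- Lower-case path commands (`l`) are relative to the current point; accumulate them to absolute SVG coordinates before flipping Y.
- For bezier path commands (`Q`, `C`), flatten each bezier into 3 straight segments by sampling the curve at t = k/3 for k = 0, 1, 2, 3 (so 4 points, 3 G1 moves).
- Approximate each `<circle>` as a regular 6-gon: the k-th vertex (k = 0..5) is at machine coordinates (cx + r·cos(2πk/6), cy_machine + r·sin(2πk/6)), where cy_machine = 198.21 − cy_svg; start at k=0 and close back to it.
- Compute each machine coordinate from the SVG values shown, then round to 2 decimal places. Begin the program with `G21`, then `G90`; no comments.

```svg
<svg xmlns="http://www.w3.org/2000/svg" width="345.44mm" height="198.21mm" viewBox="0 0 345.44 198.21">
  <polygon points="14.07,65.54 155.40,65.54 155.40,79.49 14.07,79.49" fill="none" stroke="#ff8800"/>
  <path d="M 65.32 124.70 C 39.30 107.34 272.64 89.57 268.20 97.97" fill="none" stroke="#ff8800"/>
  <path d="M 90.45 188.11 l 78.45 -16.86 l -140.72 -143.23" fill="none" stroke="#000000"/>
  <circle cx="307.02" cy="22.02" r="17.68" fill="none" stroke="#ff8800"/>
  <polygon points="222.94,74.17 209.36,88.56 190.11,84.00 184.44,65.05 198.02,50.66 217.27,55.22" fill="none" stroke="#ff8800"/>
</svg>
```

G21
G90
G00 X14.07 Y132.67
M4 S268
G1 X155.40 Y132.67 F2604
G1 X155.40 Y118.72
G1 X14.07 Y118.72
G1 X14.07 Y132.67
M5
G00 X65.32 Y73.51
M4 S268
G1 X107.34 Y90.02 F2604
G1 X211.79 Y100.90
G1 X268.20 Y100.24
M5
G00 X90.45 Y10.10
M4 S522
G1 X168.90 Y26.96 F2531
G1 X28.18 Y170.19
M5
G00 X324.70 Y176.19
M4 S268
G1 X315.86 Y191.50 F2604
G1 X298.18 Y191.50
G1 X289.34 Y176.19
G1 X298.18 Y160.88
G1 X315.86 Y160.88
G1 X324.70 Y176.19
M5
G00 X222.94 Y124.04
M4 S268
G1 X209.36 Y109.65 F2604
G1 X190.11 Y114.21
G1 X184.44 Y133.16
G1 X198.02 Y147.55
G1 X217.27 Y142.99
G1 X222.94 Y124.04
M5

viewBox `0 0 345.44 198.21` with mm width/height → 1 unit = 1 mm. Flip: y_m = 198.21 − y_svg.

**Shape 1** — `<polygon>` rectangle, stroke `#ff8800` → engrave (S268, F2604). Machine vertices: (14.07,132.67) → (155.40,132.67) → (155.40,118.72) → (14.07,118.72) → (14.07,132.67). Closed: final G1 returns to the first vertex.

**Shape 2** — `<path>` cubic bezier, stroke `#ff8800` → engrave (S268, F2604). Control points (SVG): P0=(65.32,124.70), P1=(39.30,107.34), P2=(272.64,89.57), P3=(268.20,97.97); sampled at t=k/3. Machine vertices: (65.32,73.51) → (107.34,90.02) → (211.79,100.90) → (268.20,100.24). Open path.

**Shape 3** — `<path>` open polyline, stroke `#000000` → score (S522, F2531). Machine vertices: (90.45,10.10) → (168.90,26.96) → (28.18,170.19). Open path.

**Shape 4** — `<circle>` circle, stroke `#ff8800` → engrave (S268, F2604). Machine vertices: (324.70,176.19) → (315.86,191.50) → (298.18,191.50) → (289.34,176.19) → (298.18,160.88) → (315.86,160.88) → (324.70,176.19). Closed: final G1 returns to the first vertex.

**Shape 5** — `<polygon>` regular polygon, stroke `#ff8800` → engrave (S268, F2604). Machine vertices: (222.94,124.04) → (209.36,109.65) → (190.11,114.21) → (184.44,133.16) → (198.02,147.55) → (217.27,142.99) → (222.94,124.04). Closed: final G1 returns to the first vertex.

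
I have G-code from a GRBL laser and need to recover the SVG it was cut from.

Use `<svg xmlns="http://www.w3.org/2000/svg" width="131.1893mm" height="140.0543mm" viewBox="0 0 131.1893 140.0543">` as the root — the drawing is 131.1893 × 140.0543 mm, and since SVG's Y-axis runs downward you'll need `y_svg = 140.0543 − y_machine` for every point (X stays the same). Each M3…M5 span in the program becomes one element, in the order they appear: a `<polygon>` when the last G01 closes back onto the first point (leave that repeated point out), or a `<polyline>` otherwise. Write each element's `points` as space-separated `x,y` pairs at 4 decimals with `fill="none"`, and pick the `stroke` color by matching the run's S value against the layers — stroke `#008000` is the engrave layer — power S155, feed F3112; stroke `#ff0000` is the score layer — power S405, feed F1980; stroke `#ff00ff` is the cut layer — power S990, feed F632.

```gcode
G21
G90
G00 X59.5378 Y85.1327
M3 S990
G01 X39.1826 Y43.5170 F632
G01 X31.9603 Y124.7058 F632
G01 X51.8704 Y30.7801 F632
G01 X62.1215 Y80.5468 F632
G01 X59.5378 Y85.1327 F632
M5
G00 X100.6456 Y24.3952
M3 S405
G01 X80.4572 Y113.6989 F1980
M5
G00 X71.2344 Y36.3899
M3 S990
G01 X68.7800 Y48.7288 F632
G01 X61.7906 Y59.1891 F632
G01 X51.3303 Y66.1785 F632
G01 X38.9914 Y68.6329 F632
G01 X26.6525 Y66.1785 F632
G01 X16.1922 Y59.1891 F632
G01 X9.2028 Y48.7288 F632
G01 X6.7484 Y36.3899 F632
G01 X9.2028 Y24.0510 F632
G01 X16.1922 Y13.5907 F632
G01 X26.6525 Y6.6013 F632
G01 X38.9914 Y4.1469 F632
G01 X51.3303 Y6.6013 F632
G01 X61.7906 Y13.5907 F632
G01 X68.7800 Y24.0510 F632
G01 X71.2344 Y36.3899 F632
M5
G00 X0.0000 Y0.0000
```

<svg xmlns="http://www.w3.org/2000/svg" width="131.1893mm" height="140.0543mm" viewBox="0 0 131.1893 140.0543">
  <polygon points="59.5378,54.9216 39.1826,96.5373 31.9603,15.3485 51.8704,109.2742 62.1215,59.5075" fill="none" stroke="#ff00ff"/>
  <polyline points="100.6456,115.6591 80.4572,26.3554" fill="none" stroke="#ff0000"/>
  <polygon points="71.2344,103.6644 68.7800,91.3255 61.7906,80.8652 51.3303,73.8758 38.9914,71.4214 26.6525,73.8758 16.1922,80.8652 9.2028,91.3255 6.7484,103.6644 9.2028,116.0033 16.1922,126.4636 26.6525,133.4530 38.9914,135.9074 51.3303,133.4530 61.7906,126.4636 68.7800,116.0033" fill="none" stroke="#ff00ff"/>
</svg>

y_svg = 140.0543 − y_m.

[1] S990→`#ff00ff` (cut); closed run; points: 59.5378,54.9216 39.1826,96.5373 31.9603,15.3485 51.8704,109.2742 62.1215,59.5075

[2] S405→`#ff0000` (score); open run; points: 100.6456,115.6591 80.4572,26.3554

[3] S990→`#ff00ff` (cut); closed run; points: 71.2344,103.6644 68.7800,91.3255 61.7906,80.8652 51.3303,73.8758 38.9914,71.4214 26.6525,73.8758 16.1922,80.8652 9.2028,91.3255 6.7484,103.6644 9.2028,116.0033 16.1922,126.4636 26.6525,133.4530 38.9914,135.9074 51.3303,133.4530 61.7906,126.4636 68.7800,116.0033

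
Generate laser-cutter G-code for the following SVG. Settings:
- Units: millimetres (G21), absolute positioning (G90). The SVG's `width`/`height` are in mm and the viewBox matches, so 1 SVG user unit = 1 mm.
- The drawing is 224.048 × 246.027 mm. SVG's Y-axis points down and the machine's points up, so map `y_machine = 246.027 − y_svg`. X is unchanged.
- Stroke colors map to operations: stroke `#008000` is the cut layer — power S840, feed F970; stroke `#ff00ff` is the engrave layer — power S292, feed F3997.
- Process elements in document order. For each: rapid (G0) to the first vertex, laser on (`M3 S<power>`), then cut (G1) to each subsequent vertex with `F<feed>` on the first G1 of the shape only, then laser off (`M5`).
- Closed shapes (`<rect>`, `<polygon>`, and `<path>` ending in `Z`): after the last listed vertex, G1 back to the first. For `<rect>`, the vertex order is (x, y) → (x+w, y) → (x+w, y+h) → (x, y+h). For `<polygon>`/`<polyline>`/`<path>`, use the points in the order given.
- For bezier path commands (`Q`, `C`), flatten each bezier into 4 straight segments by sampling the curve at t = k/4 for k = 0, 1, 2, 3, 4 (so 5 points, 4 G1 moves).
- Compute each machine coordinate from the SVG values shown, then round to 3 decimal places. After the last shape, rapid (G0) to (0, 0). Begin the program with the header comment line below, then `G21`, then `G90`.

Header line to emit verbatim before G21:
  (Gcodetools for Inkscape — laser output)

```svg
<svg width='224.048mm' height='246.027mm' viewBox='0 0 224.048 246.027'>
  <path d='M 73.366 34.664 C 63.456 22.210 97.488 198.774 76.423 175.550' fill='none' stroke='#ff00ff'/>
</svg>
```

Since the viewBox matches the mm dimensions, user units are millimetres directly. The only transform is the Y-flip y_m = 246.027 − y_svg.

Shape 1 is a cubic bezier drawn with `<path>`. Its stroke #ff00ff means engrave at S292, F3997. After flipping Y the toolpath is (73.366,211.363) → (72.625,191.338) → (79.078,136.881) → (83.439,84.444) → (76.423,70.477).

(Gcodetools for Inkscape — laser output)
G21
G90
G0 X73.366 Y211.363
M3 S292
G1 X72.625 Y191.338 F3997
G1 X79.078 Y136.881
G1 X83.439 Y84.444
G1 X76.423 Y70.477
M5
G0 X0.000 Y0.000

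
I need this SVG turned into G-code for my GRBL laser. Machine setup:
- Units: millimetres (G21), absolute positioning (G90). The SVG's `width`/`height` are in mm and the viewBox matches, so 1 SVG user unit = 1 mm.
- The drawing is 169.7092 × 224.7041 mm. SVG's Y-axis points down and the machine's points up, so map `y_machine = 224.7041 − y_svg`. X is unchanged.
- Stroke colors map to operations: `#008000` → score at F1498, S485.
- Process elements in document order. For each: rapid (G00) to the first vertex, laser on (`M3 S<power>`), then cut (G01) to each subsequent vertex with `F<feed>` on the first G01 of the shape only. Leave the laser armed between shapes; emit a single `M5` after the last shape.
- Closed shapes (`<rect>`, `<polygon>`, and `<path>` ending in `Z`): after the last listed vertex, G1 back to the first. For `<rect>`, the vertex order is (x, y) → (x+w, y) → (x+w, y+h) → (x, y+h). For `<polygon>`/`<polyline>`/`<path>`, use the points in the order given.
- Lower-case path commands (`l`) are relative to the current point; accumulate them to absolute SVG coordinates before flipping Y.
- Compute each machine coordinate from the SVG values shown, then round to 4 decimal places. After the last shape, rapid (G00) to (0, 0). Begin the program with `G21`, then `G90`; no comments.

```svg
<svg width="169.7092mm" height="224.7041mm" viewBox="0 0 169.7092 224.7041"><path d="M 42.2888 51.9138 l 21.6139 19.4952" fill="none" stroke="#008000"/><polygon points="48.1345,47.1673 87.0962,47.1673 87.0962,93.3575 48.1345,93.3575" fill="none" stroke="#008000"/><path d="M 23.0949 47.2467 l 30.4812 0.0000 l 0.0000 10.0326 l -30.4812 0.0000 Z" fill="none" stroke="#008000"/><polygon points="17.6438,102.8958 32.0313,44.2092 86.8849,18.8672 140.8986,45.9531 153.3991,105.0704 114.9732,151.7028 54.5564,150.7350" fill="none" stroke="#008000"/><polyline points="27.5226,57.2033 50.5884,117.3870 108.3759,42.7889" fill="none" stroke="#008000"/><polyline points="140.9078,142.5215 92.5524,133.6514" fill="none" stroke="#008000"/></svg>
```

G21
G90
G00 X42.2888 Y172.7903
M3 S485
G01 X63.9027 Y153.2951 F1498
G00 X48.1345 Y177.5368
M3 S485
G01 X87.0962 Y177.5368 F1498
G01 X87.0962 Y131.3466
G01 X48.1345 Y131.3466
G01 X48.1345 Y177.5368
G00 X23.0949 Y177.4574
M3 S485
G01 X53.5761 Y177.4574 F1498
G01 X53.5761 Y167.4248
G01 X23.0949 Y167.4248
G01 X23.0949 Y177.4574
G00 X17.6438 Y121.8083
M3 S485
G01 X32.0313 Y180.4949 F1498
G01 X86.8849 Y205.8369
G01 X140.8986 Y178.7510
G01 X153.3991 Y119.6337
G01 X114.9732 Y73.0013
G01 X54.5564 Y73.9691
G01 X17.6438 Y121.8083
G00 X27.5226 Y167.5008
M3 S485
G01 X50.5884 Y107.3171 F1498
G01 X108.3759 Y181.9152
G00 X140.9078 Y82.1826
M3 S485
G01 X92.5524 Y91.0527 F1498
M5
G00 X0.0000 Y0.0000

Since the viewBox matches the mm dimensions, user units are millimetres directly. The only transform is the Y-flip y_m = 224.7041 − y_svg.

Shape 1 is a line segment drawn with `<path>`. Its stroke #008000 means score at S485, F1498. After flipping Y the toolpath is (42.2888,172.7903) → (63.9027,153.2951).

Shape 2 is a rectangle drawn with `<polygon>`. Its stroke #008000 means score at S485, F1498. After flipping Y the toolpath is (48.1345,177.5368) → (87.0962,177.5368) → (87.0962,131.3466) → (48.1345,131.3466) → (48.1345,177.5368), returning to the start.

Shape 3 is a rectangle drawn with `<path>`. Its stroke #008000 means score at S485, F1498. After flipping Y the toolpath is (23.0949,177.4574) → (53.5761,177.4574) → (53.5761,167.4248) → (23.0949,167.4248) → (23.0949,177.4574), returning to the start.

Shape 4 is a regular polygon drawn with `<polygon>`. Its stroke #008000 means score at S485, F1498. After flipping Y the toolpath is (17.6438,121.8083) → (32.0313,180.4949) → (86.8849,205.8369) → (140.8986,178.7510) → (153.3991,119.6337) → (114.9732,73.0013) → (54.5564,73.9691) → (17.6438,121.8083), returning to the start.

Shape 5 is a open polyline drawn with `<polyline>`. Its stroke #008000 means score at S485, F1498. After flipping Y the toolpath is (27.5226,167.5008) → (50.5884,107.3171) → (108.3759,181.9152).

Shape 6 is a line segment drawn with `<polyline>`. Its stroke #008000 means score at S485, F1498. After flipping Y the toolpath is (140.9078,82.1826) → (92.5524,91.0527).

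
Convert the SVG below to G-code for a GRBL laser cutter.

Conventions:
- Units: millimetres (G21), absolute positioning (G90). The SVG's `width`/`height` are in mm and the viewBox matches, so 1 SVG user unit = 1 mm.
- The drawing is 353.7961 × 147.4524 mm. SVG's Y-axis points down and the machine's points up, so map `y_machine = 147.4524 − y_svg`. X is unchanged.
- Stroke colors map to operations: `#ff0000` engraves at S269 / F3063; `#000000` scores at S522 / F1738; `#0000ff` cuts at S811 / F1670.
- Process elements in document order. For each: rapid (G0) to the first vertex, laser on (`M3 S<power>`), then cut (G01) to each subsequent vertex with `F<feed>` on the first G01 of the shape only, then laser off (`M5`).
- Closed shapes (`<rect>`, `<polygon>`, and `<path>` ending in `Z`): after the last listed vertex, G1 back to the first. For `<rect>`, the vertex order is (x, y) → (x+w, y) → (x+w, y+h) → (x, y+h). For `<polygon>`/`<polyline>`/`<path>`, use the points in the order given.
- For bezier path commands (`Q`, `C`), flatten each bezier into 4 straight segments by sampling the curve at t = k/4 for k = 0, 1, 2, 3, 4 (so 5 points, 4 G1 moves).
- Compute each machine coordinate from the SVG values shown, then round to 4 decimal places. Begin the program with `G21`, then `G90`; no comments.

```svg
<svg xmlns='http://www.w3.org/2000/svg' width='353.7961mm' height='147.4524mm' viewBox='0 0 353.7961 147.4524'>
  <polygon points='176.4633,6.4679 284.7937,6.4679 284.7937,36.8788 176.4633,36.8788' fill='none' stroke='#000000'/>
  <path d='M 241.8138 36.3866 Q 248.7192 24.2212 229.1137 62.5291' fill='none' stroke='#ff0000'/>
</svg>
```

viewBox `0 0 353.7961 147.4524` with mm width/height → 1 unit = 1 mm. Flip: y_m = 147.4524 − y_svg.

**Shape 1** — `<polygon>` rectangle, stroke `#000000` → score (S522, F1738). Machine vertices: (176.4633,140.9845) → (284.7937,140.9845) → (284.7937,110.5736) → (176.4633,110.5736) → (176.4633,140.9845). Closed: final G1 returns to the first vertex.

**Shape 2** — `<path>` quadratic bezier, stroke `#ff0000` → engrave (S269, F3063). Control points (SVG): P0=(241.8138,36.3866), P1=(248.7192,24.2212), P2=(229.1137,62.5291); sampled at t=k/4. Machine vertices: (241.8138,111.0658) → (243.6096,113.9939) → (242.0915,110.6129) → (237.2595,100.9227) → (229.1137,84.9233). Open path.

G21
G90
G0 X176.4633 Y140.9845
M3 S522
G01 X284.7937 Y140.9845 F1738
G01 X284.7937 Y110.5736
G01 X176.4633 Y110.5736
G01 X176.4633 Y140.9845
M5
G0 X241.8138 Y111.0658
M3 S269
G01 X243.6096 Y113.9939 F3063
G01 X242.0915 Y110.6129
G01 X237.2595 Y100.9227
G01 X229.1137 Y84.9233
M5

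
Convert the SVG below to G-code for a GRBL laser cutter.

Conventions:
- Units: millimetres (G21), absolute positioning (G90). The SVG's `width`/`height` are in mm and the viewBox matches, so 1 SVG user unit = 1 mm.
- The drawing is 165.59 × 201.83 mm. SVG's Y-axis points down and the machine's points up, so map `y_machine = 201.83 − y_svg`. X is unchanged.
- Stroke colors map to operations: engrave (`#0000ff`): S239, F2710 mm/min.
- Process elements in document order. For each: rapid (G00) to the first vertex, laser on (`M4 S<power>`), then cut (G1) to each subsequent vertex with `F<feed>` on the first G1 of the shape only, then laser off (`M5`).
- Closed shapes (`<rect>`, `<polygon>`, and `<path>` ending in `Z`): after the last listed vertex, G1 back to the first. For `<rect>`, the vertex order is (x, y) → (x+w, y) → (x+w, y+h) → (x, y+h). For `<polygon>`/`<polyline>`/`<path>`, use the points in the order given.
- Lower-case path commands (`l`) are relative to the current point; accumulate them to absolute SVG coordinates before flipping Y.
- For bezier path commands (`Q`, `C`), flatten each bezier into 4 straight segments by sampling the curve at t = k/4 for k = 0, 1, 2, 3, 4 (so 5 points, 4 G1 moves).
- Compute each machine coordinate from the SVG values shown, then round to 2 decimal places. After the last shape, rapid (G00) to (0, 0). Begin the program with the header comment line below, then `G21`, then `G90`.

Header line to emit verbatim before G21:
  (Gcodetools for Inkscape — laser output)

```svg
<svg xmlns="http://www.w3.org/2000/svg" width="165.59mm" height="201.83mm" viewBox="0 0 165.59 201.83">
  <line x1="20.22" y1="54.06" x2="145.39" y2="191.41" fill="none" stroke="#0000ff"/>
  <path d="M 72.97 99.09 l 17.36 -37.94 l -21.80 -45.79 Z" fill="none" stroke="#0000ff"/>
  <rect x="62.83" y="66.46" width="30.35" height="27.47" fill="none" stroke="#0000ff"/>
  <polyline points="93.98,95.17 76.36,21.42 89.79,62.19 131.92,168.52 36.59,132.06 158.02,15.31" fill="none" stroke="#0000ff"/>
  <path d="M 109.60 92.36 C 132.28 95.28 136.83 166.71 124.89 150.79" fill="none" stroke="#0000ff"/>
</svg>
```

(Gcodetools for Inkscape — laser output)
G21
G90
G00 X20.22 Y147.77
M4 S239
G1 X145.39 Y10.42 F2710
M5
G00 X72.97 Y102.74
M4 S239
G1 X90.33 Y140.68 F2710
G1 X68.53 Y186.47
G1 X72.97 Y102.74
M5
G00 X62.83 Y135.37
M4 S239
G1 X93.18 Y135.37 F2710
G1 X93.18 Y107.90
G1 X62.83 Y107.90
G1 X62.83 Y135.37
M5
G00 X93.98 Y106.66
M4 S239
G1 X76.36 Y180.41 F2710
G1 X89.79 Y139.64
G1 X131.92 Y33.31
G1 X36.59 Y69.77
G1 X158.02 Y186.52
M5
G00 X109.60 Y109.47
M4 S239
G1 X123.24 Y96.87 F2710
G1 X130.23 Y73.19
G1 X130.73 Y53.04
G1 X124.89 Y51.04
M5
G00 X0.00 Y0.00

1 u = 1 mm; y_m = 201.83 − y.

[1] `<line>` line segment, #0000ff→engrave S239 F2710: (20.22,147.77) → (145.39,10.42)

[2] `<path>` closed polygon, #0000ff→engrave S239 F2710: (72.97,102.74) → (90.33,140.68) → (68.53,186.47) → (72.97,102.74) (closed)

[3] `<rect>` rectangle, #0000ff→engrave S239 F2710: (62.83,135.37) → (93.18,135.37) → (93.18,107.90) → (62.83,107.90) → (62.83,135.37) (closed)

[4] `<polyline>` open polyline, #0000ff→engrave S239 F2710: (93.98,106.66) → (76.36,180.41) → (89.79,139.64) → (131.92,33.31) → (36.59,69.77) → (158.02,186.52)

[5] `<path>` cubic bezier, #0000ff→engrave S239 F2710: (109.60,109.47) → (123.24,96.87) → (130.23,73.19) → (130.73,53.04) → (124.89,51.04)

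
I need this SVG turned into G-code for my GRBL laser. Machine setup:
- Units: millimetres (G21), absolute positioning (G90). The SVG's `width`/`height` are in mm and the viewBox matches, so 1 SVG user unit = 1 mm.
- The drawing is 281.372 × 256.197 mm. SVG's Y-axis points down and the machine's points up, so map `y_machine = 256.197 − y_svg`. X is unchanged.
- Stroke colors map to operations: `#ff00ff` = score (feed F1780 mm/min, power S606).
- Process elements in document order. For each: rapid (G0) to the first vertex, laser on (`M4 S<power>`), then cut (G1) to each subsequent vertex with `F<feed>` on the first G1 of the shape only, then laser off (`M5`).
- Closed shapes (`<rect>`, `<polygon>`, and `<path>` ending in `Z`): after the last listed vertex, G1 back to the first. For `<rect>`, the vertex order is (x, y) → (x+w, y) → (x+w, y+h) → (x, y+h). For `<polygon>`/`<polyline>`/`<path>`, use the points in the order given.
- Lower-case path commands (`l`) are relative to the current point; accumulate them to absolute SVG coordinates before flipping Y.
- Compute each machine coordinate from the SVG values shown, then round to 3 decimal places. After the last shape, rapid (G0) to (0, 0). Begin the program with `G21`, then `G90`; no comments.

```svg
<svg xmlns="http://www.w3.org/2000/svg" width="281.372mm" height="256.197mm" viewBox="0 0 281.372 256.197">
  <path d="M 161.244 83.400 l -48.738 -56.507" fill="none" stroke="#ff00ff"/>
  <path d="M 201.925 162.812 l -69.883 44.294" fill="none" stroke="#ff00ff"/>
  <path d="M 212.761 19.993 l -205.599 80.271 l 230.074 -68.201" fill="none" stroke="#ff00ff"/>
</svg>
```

G21
G90
G0 X161.244 Y172.797
M4 S606
G1 X112.506 Y229.304 F1780
M5
G0 X201.925 Y93.385
M4 S606
G1 X132.042 Y49.091 F1780
M5
G0 X212.761 Y236.204
M4 S606
G1 X7.162 Y155.933 F1780
G1 X237.236 Y224.134
M5
G0 X0.000 Y0.000

Since the viewBox matches the mm dimensions, user units are millimetres directly. The only transform is the Y-flip y_m = 256.197 − y_svg.

Shape 1 is a line segment drawn with `<path>`. Its stroke #ff00ff means score at S606, F1780. After flipping Y the toolpath is (161.244,172.797) → (112.506,229.304).

Shape 2 is a line segment drawn with `<path>`. Its stroke #ff00ff means score at S606, F1780. After flipping Y the toolpath is (201.925,93.385) → (132.042,49.091).

Shape 3 is a open polyline drawn with `<path>`. Its stroke #ff00ff means score at S606, F1780. After flipping Y the toolpath is (212.761,236.204) → (7.162,155.933) → (237.236,224.134).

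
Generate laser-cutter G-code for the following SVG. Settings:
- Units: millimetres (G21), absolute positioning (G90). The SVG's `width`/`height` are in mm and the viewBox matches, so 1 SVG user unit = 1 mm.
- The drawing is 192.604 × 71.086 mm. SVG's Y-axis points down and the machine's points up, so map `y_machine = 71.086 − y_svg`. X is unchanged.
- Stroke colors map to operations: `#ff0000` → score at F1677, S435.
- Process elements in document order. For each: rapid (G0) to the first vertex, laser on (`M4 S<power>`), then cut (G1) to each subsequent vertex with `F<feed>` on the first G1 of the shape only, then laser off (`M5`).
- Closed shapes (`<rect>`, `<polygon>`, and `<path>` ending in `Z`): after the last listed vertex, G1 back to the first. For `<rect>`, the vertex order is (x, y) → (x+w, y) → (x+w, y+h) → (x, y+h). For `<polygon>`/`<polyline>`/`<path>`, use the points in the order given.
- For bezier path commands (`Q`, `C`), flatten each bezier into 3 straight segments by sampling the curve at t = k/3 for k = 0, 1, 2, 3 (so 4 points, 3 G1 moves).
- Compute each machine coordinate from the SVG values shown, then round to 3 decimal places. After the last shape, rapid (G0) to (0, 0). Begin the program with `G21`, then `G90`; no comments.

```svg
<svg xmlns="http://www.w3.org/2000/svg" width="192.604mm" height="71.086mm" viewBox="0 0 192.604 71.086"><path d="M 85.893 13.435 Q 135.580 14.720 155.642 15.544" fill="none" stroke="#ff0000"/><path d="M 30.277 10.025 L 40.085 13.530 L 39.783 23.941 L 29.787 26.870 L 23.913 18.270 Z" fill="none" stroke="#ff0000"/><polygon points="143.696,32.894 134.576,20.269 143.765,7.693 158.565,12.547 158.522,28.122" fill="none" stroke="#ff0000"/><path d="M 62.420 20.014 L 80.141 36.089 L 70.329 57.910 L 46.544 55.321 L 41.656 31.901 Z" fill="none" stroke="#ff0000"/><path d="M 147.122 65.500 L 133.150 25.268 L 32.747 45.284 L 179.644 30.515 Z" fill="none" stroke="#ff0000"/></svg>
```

G21
G90
G0 X85.893 Y57.651
M4 S435
G1 X115.726 Y56.846 F1677
G1 X138.976 Y56.143
G1 X155.642 Y55.542
M5
G0 X30.277 Y61.061
M4 S435
G1 X40.085 Y57.556 F1677
G1 X39.783 Y47.145
G1 X29.787 Y44.216
G1 X23.913 Y52.816
G1 X30.277 Y61.061
M5
G0 X143.696 Y38.192
M4 S435
G1 X134.576 Y50.817 F1677
G1 X143.765 Y63.393
G1 X158.565 Y58.539
G1 X158.522 Y42.964
G1 X143.696 Y38.192
M5
G0 X62.420 Y51.072
M4 S435
G1 X80.141 Y34.997 F1677
G1 X70.329 Y13.176
G1 X46.544 Y15.765
G1 X41.656 Y39.185
G1 X62.420 Y51.072
M5
G0 X147.122 Y5.586
M4 S435
G1 X133.150 Y45.818 F1677
G1 X32.747 Y25.802
G1 X179.644 Y40.571
G1 X147.122 Y5.586
M5
G0 X0.000 Y0.000

Since the viewBox matches the mm dimensions, user units are millimetres directly. The only transform is the Y-flip y_m = 71.086 − y_svg.

Shape 1 is a quadratic bezier drawn with `<path>`. Its stroke #ff0000 means score at S435, F1677. After flipping Y the toolpath is (85.893,57.651) → (115.726,56.846) → (138.976,56.143) → (155.642,55.542).

Shape 2 is a regular polygon drawn with `<path>`. Its stroke #ff0000 means score at S435, F1677. After flipping Y the toolpath is (30.277,61.061) → (40.085,57.556) → (39.783,47.145) → (29.787,44.216) → (23.913,52.816) → (30.277,61.061), returning to the start.

Shape 3 is a regular polygon drawn with `<polygon>`. Its stroke #ff0000 means score at S435, F1677. After flipping Y the toolpath is (143.696,38.192) → (134.576,50.817) → (143.765,63.393) → (158.565,58.539) → (158.522,42.964) → (143.696,38.192), returning to the start.

Shape 4 is a regular polygon drawn with `<path>`. Its stroke #ff0000 means score at S435, F1677. After flipping Y the toolpath is (62.420,51.072) → (80.141,34.997) → (70.329,13.176) → (46.544,15.765) → (41.656,39.185) → (62.420,51.072), returning to the start.

Shape 5 is a closed polygon drawn with `<path>`. Its stroke #ff0000 means score at S435, F1677. After flipping Y the toolpath is (147.122,5.586) → (133.150,45.818) → (32.747,25.802) → (179.644,40.571) → (147.122,5.586), returning to the start.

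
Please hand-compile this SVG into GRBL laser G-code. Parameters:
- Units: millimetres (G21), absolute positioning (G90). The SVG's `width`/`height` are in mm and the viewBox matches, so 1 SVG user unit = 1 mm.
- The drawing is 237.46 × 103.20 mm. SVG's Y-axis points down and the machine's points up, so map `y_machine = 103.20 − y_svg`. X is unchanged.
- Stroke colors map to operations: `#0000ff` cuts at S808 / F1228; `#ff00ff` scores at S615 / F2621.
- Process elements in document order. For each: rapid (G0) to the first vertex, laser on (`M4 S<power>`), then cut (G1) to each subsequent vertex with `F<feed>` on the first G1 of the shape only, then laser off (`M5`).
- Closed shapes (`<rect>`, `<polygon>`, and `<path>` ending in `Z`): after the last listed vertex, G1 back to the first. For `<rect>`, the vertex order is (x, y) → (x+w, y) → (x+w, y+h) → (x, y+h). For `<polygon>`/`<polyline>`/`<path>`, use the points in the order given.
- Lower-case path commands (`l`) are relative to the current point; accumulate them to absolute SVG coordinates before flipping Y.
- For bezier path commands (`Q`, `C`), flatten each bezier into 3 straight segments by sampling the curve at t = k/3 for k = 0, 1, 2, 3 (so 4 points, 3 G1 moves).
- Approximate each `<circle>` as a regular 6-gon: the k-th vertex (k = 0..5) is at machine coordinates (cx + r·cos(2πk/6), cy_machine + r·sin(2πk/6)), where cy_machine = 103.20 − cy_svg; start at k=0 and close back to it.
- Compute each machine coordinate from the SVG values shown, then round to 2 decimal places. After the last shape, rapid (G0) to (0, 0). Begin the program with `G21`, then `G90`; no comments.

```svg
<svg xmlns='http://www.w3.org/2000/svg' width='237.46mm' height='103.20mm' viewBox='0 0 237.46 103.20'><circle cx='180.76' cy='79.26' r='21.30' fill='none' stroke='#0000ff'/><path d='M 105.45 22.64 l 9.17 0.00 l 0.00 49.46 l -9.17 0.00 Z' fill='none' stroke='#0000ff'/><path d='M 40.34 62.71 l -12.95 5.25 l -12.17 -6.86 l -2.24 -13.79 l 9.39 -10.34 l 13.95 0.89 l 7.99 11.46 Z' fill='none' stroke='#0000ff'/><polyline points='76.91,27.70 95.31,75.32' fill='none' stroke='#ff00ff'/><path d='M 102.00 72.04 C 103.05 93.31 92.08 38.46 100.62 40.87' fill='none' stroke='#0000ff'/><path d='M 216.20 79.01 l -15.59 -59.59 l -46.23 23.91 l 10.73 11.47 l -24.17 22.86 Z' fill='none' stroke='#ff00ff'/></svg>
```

G21
G90
G0 X202.06 Y23.94
M4 S808
G1 X191.41 Y42.39 F1228
G1 X170.11 Y42.39
G1 X159.46 Y23.94
G1 X170.11 Y5.49
G1 X191.41 Y5.49
G1 X202.06 Y23.94
M5
G0 X105.45 Y80.56
M4 S808
G1 X114.62 Y80.56 F1228
G1 X114.62 Y31.10
G1 X105.45 Y31.10
G1 X105.45 Y80.56
M5
G0 X40.34 Y40.49
M4 S808
G1 X27.39 Y35.24 F1228
G1 X15.22 Y42.10
G1 X12.98 Y55.89
G1 X22.37 Y66.23
G1 X36.32 Y65.34
G1 X44.31 Y53.88
G1 X40.34 Y40.49
M5
G0 X76.91 Y75.50
M4 S615
G1 X95.31 Y27.88 F2621
M5
G0 X102.00 Y31.16
M4 S808
G1 X100.21 Y30.32 F1228
G1 X97.42 Y50.59
G1 X100.62 Y62.33
M5
G0 X216.20 Y24.19
M4 S615
G1 X200.61 Y83.78 F2621
G1 X154.38 Y59.87
G1 X165.11 Y48.40
G1 X140.94 Y25.54
G1 X216.20 Y24.19
M5
G0 X0.00 Y0.00

Since the viewBox matches the mm dimensions, user units are millimetres directly. The only transform is the Y-flip y_m = 103.20 − y_svg.

Shape 1 is a circle drawn with `<circle>`. Its stroke #0000ff means cut at S808, F1228. After flipping Y the toolpath is (202.06,23.94) → (191.41,42.39) → (170.11,42.39) → (159.46,23.94) → (170.11,5.49) → (191.41,5.49) → (202.06,23.94), returning to the start.

Shape 2 is a rectangle drawn with `<path>`. Its stroke #0000ff means cut at S808, F1228. After flipping Y the toolpath is (105.45,80.56) → (114.62,80.56) → (114.62,31.10) → (105.45,31.10) → (105.45,80.56), returning to the start.

Shape 3 is a regular polygon drawn with `<path>`. Its stroke #0000ff means cut at S808, F1228. After flipping Y the toolpath is (40.34,40.49) → (27.39,35.24) → (15.22,42.10) → (12.98,55.89) → (22.37,66.23) → (36.32,65.34) → (44.31,53.88) → (40.34,40.49), returning to the start.

Shape 4 is a line segment drawn with `<polyline>`. Its stroke #ff00ff means score at S615, F2621. After flipping Y the toolpath is (76.91,75.50) → (95.31,27.88).

Shape 5 is a cubic bezier drawn with `<path>`. Its stroke #0000ff means cut at S808, F1228. After flipping Y the toolpath is (102.00,31.16) → (100.21,30.32) → (97.42,50.59) → (100.62,62.33).

Shape 6 is a closed polygon drawn with `<path>`. Its stroke #ff00ff means score at S615, F2621. After flipping Y the toolpath is (216.20,24.19) → (200.61,83.78) → (154.38,59.87) → (165.11,48.40) → (140.94,25.54) → (216.20,24.19), returning to the start.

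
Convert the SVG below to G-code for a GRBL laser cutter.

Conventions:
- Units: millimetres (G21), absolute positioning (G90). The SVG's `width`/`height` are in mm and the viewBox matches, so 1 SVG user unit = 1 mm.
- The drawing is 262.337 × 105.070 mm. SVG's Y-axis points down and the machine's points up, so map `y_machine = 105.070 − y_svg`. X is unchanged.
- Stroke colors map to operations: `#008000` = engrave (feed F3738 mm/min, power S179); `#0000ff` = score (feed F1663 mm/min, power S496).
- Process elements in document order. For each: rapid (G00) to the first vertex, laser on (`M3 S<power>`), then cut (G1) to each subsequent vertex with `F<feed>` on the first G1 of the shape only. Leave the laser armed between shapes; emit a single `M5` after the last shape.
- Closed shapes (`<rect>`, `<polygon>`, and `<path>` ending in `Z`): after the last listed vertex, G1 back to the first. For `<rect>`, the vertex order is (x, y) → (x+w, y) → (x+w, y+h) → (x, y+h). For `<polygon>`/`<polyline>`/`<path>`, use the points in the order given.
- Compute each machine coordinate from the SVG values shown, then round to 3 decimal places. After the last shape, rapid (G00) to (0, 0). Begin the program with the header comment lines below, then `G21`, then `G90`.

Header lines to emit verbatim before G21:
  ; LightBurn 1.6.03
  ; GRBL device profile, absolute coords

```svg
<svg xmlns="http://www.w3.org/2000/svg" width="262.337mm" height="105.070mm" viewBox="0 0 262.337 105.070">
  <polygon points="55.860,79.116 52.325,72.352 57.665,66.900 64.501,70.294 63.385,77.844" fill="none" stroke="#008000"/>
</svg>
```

; LightBurn 1.6.03
; GRBL device profile, absolute coords
G21
G90
G00 X55.860 Y25.954
M3 S179
G1 X52.325 Y32.718 F3738
G1 X57.665 Y38.170
G1 X64.501 Y34.776
G1 X63.385 Y27.226
G1 X55.860 Y25.954
M5
G00 X0.000 Y0.000

viewBox `0 0 262.337 105.070` with mm width/height → 1 unit = 1 mm. Flip: y_m = 105.070 − y_svg.

**Shape 1** — `<polygon>` regular polygon, stroke `#008000` → engrave (S179, F3738). Machine vertices: (55.860,25.954) → (52.325,32.718) → (57.665,38.170) → (64.501,34.776) → (63.385,27.226) → (55.860,25.954). Closed: final G1 returns to the first vertex.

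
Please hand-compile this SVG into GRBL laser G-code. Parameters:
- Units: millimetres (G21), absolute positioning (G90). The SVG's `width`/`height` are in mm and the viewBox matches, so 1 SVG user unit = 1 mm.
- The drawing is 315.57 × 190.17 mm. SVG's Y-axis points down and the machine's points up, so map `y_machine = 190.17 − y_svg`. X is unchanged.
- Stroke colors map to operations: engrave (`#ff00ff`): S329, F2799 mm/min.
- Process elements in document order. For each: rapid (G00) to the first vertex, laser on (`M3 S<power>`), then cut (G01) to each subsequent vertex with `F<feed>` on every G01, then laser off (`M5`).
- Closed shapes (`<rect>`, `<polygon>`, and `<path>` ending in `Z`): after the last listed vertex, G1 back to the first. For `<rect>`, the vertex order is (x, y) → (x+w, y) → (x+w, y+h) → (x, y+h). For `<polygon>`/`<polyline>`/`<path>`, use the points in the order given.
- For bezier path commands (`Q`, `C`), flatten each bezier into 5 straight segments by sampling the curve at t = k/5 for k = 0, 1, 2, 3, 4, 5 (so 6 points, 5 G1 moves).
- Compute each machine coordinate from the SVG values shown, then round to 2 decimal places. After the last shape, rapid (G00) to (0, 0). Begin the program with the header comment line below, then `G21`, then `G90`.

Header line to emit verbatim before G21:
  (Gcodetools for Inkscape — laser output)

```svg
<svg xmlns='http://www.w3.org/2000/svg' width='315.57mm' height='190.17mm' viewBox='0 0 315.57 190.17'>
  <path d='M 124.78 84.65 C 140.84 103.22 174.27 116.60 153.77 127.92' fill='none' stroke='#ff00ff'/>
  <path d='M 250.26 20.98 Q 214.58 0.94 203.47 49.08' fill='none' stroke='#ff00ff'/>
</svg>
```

(Gcodetools for Inkscape — laser output)
G21
G90
G00 X124.78 Y105.52
M3 S329
G01 X135.93 Y94.98 F2799
G01 X147.83 Y85.53 F2799
G01 X157.05 Y77.02 F2799
G01 X160.17 Y69.31 F2799
G01 X153.77 Y62.25 F2799
M5
G00 X250.26 Y169.19
M3 S329
G01 X236.97 Y174.48 F2799
G01 X225.65 Y174.31 F2799
G01 X216.29 Y168.69 F2799
G01 X208.90 Y157.62 F2799
G01 X203.47 Y141.09 F2799
M5
G00 X0.00 Y0.00

Since the viewBox matches the mm dimensions, user units are millimetres directly. The only transform is the Y-flip y_m = 190.17 − y_svg.

Shape 1 is a cubic bezier drawn with `<path>`. Its stroke #ff00ff means engrave at S329, F2799. After flipping Y the toolpath is (124.78,105.52) → (135.93,94.98) → (147.83,85.53) → (157.05,77.02) → (160.17,69.31) → (153.77,62.25).

Shape 2 is a quadratic bezier drawn with `<path>`. Its stroke #ff00ff means engrave at S329, F2799. After flipping Y the toolpath is (250.26,169.19) → (236.97,174.48) → (225.65,174.31) → (216.29,168.69) → (208.90,157.62) → (203.47,141.09).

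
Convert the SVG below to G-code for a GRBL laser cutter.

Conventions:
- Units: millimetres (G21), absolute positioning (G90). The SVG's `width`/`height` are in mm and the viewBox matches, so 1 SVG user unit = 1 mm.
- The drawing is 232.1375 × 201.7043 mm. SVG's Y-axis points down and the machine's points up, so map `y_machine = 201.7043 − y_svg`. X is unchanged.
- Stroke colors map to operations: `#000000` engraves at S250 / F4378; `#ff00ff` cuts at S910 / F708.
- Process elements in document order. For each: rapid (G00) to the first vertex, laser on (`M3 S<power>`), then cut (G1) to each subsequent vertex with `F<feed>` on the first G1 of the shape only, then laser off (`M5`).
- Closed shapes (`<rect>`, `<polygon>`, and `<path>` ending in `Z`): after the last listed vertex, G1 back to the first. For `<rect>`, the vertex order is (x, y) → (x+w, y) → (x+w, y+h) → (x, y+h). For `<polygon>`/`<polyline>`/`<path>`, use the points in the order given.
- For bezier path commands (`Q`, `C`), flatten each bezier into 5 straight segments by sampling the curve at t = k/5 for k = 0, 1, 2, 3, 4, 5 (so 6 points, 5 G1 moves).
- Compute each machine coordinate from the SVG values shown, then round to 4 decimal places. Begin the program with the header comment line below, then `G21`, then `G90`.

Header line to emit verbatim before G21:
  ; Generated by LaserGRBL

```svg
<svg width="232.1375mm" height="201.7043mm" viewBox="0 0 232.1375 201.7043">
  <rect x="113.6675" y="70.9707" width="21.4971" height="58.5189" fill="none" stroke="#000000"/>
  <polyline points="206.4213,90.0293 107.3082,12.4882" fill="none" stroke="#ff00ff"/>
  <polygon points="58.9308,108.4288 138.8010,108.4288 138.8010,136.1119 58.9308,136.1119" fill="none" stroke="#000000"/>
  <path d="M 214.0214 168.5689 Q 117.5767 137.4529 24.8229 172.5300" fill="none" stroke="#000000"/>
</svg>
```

; Generated by LaserGRBL
G21
G90
G00 X113.6675 Y130.7336
M3 S250
G1 X135.1646 Y130.7336 F4378
G1 X135.1646 Y72.2147
G1 X113.6675 Y72.2147
G1 X113.6675 Y130.7336
M5
G00 X206.4213 Y111.6750
M3 S910
G1 X107.3082 Y189.2161 F708
M5
G00 X58.9308 Y93.2755
M3 S250
G1 X138.8010 Y93.2755 F4378
G1 X138.8010 Y65.5924
G1 X58.9308 Y65.5924
G1 X58.9308 Y93.2755
M5
G00 X214.0214 Y33.1354
M3 S250
G1 X175.5912 Y42.9341 F4378
G1 X137.4562 Y47.4373
G1 X99.6165 Y46.6451
G1 X62.0721 Y40.5574
G1 X24.8229 Y29.1743
M5

viewBox `0 0 232.1375 201.7043` with mm width/height → 1 unit = 1 mm. Flip: y_m = 201.7043 − y_svg.

**Shape 1** — `<rect>` rectangle, stroke `#000000` → engrave (S250, F4378). Machine vertices: (113.6675,130.7336) → (135.1646,130.7336) → (135.1646,72.2147) → (113.6675,72.2147) → (113.6675,130.7336). Closed: final G1 returns to the first vertex.

**Shape 2** — `<polyline>` line segment, stroke `#ff00ff` → cut (S910, F708). Machine vertices: (206.4213,111.6750) → (107.3082,189.2161). Open path.

**Shape 3** — `<polygon>` rectangle, stroke `#000000` → engrave (S250, F4378). Machine vertices: (58.9308,93.2755) → (138.8010,93.2755) → (138.8010,65.5924) → (58.9308,65.5924) → (58.9308,93.2755). Closed: final G1 returns to the first vertex.

**Shape 4** — `<path>` quadratic bezier, stroke `#000000` → engrave (S250, F4378). Control points (SVG): P0=(214.0214,168.5689), P1=(117.5767,137.4529), P2=(24.8229,172.5300); sampled at t=k/5. Machine vertices: (214.0214,33.1354) → (175.5912,42.9341) → (137.4562,47.4373) → (99.6165,46.6451) → (62.0721,40.5574) → (24.8229,29.1743). Open path.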